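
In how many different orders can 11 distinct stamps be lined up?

The number of ways to arrange 11 distinct objects is 11!.

Final answer: 11! = 39916800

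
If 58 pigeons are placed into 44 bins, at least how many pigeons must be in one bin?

By the pigeonhole principle: ceiling(58/44).

Final answer: 2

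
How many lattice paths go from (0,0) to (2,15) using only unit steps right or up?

Each path has 2 right steps and 15 up steps in some order (17 steps total).
Choose which 15 of the 17 steps are up: C(17,15).

Final answer: C(17,15) = 136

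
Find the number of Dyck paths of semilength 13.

Total monotonic paths to (13,13): C(26,13) = 10400600.
Paths that cross above y=x (reflection bijection): C(26,14) = 9657700.
Valid Dyck paths: 10400600 - 9657700.
(Equivalently, C_{13} = C(26,13)/14 = 10400600/14.)

Final answer: C_{13} = 742900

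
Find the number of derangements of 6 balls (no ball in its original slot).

D(n) = (n-1)(D(n-1) + D(n-2)), D(0)=1, D(1)=0.
D(2) = 1 x (0 + 1) = 1
D(3) = 2 x (1 + 0) = 2
D(4) = 3 x (2 + 1) = 9
D(5) = 4 x (9 + 2) = 44
D(6) = 5 x (D(5) + D(4)) = 5 x (44 + 9)

Final answer: D(6) = 265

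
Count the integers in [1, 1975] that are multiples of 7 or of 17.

Multiples of 7: 282. Multiples of 17: 116. Of both (lcm=119): 16.
By inclusion-exclusion: 282 + 116 - 16.

Final answer: 382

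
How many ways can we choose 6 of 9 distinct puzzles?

C(9,6) = 9!/(6! x 3!).

Final answer: \binom{9}{6} = 84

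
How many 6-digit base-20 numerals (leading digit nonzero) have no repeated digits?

First digit: 19 (nonzero). Second: 19 (not first). Third: 18, etc.
Total: 19 x 19 x 18 x 17 x 16 x 15.

Final answer: 26511840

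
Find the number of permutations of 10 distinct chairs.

The number of ways to arrange 10 distinct objects is 10!.

Final answer: 10! = 3628800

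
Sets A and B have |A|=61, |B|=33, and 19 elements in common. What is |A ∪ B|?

|A union B| = |A| + |B| - |A intersect B| = 61 + 33 - 19.

Final answer: 75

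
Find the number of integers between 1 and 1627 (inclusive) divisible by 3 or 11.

Multiples of 3: 542. Multiples of 11: 147. Of both (lcm=33): 49.
By inclusion-exclusion: 542 + 147 - 49.

Final answer: 640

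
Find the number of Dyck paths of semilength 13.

Total monotonic paths to (13,13): C(26,13) = 10400600.
By the reflection principle, paths that go above the diagonal number C(26,14) = 9657700.
Valid Dyck paths: 10400600 - 9657700.
(Equivalently, C_{13} = C(26,13)/14 = 10400600/14.)

Final answer: C_{13} = 742900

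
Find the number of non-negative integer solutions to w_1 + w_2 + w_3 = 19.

Stars and bars with 19 stars and 2 bars:
C(19+3-1, 3-1) = C(21,2).

Final answer: C(21,2) = 210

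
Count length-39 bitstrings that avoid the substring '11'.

Classify by the final bit: ...0 gives a(n-1) strings, ...01 gives a(n-2) strings. Thus a(n) = a(n-1) + a(n-2) with a(1)=2, a(2)=3.
Building up term by term: a(1)=2, a(2)=3, a(3)=5, a(4)=8, a(5)=13, a(6)=21, a(7)=34, a(8)=55, a(9)=89, a(10)=144, a(11)=233, a(12)=377, a(13)=610, a(14)=987, a(15)=1597, a(16)=2584, a(17)=4181, a(18)=6765, a(19)=10946, a(20)=17711, a(21)=28657, a(22)=46368, a(23)=75025, a(24)=121393, a(25)=196418, a(26)=317811, a(27)=514229, a(28)=832040, a(29)=1346269, a(30)=2178309, a(31)=3524578, a(32)=5702887, a(33)=9227465, a(34)=14930352, a(35)=24157817, a(36)=39088169, a(37)=63245986, a(38)=102334155, a(39)=165580141.

Final answer: 165580141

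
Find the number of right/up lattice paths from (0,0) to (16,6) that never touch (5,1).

Total paths to (16,6): C(22,6) = 74613.
Paths through (5,1): C(6,1) x C(16,5) = 26208.
Avoiding (5,1): 74613 - 26208.

Final answer: 48405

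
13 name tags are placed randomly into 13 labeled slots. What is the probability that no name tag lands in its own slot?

D(n) = (n-1)(D(n-1) + D(n-2)), D(0)=1, D(1)=0.
Building up: D(2)=1, D(3)=2, D(4)=9, D(5)=44, D(6)=265, D(7)=1854, D(8)=14833, D(9)=133496, D(10)=1334961, D(11)=14684570, D(12)=176214841, D(13)=2290792932.
Total arrangements: 13! = 6227020800.
Probability = D(13)/13! = 63633137/172972800.

Final answer: D(13)/13! = 2290792932/6227020800 = 0.367879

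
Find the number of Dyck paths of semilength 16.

Total monotonic paths to (16,16): C(32,16) = 601080390.
A path is bad iff it touches y = x + 1; reflecting its initial segment maps bad paths bijectively onto all paths to (15,17), of which there are C(32,17) = 565722720.
Valid Dyck paths: 601080390 - 565722720.
(This is the Catalan number C_{16}.)

Final answer: C_{16} = 35357670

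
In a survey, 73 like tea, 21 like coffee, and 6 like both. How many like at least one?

|A union B| = |A| + |B| - |A intersect B| = 73 + 21 - 6.

Final answer: 88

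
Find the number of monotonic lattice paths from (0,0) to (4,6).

Each path has 4 right steps and 6 up steps in some order (10 steps total).
Choose which 6 of the 10 steps are up: C(10,6).

Final answer: C(10,6) = 210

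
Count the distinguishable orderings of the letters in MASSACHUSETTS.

Letters (A:2, C:1, E:1, H:1, M:1, S:4, T:2, U:1). Total letters: 13.
Permutations = 13!/(4! x 2! x 2!).

Final answer: 64864800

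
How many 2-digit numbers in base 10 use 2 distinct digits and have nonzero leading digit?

First digit: 9 (nonzero). Second: 9 (not first). Third: 8, etc.
Total: 9 x 9.

Final answer: 81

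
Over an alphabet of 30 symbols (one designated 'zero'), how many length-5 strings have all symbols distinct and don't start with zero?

First digit: 29 (nonzero). Second: 29 (not first). Third: 28, etc.
Total: 29 x 29 x 28 x 27 x 26.

Final answer: 16530696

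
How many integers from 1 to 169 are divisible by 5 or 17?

Multiples of 5: 33. Multiples of 17: 9. Of both (lcm=85): 1.
By inclusion-exclusion: 33 + 9 - 1.

Final answer: 41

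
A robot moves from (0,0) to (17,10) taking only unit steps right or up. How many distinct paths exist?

Each path has 17 right steps and 10 up steps in some order (27 steps total).
Choose which 10 of the 27 steps are up: C(27,10).

Final answer: C(27,10) = 8436285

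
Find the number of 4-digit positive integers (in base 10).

First digit: 9 choices (1-9). Each of the remaining 3 digits: 10 choices.
Total: 9 x 10^3.

Final answer: 9000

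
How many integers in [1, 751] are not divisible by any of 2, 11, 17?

|div by 2|=375, |div by 11|=68, |div by 17|=44.
|div by 2&11|=34, |div by 2&17|=22, |div by 11&17|=4, |div by all|=2.
By inclusion-exclusion, divisible by at least one: 375+68+44-34-22-4+2 = 429.
Not divisible by any: 751 - 429.

Final answer: 322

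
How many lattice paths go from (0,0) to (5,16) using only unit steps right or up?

Each path has 5 right steps and 16 up steps in some order (21 steps total).
Choose which 16 of the 21 steps are up: C(21,16).

Final answer: C(21,16) = 20349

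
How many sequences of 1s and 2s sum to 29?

Condition on the final move: it is a 1-step (f(n-1) ways to get there) or a 2-step (f(n-2) ways), so f(n) = f(n-1) + f(n-2), with f(1)=1, f(2)=2.
Building up term by term: f(1)=1, f(2)=2, f(3)=3, f(4)=5, f(5)=8, f(6)=13, f(7)=21, f(8)=34, f(9)=55, f(10)=89, f(11)=144, f(12)=233, f(13)=377, f(14)=610, f(15)=987, f(16)=1597, f(17)=2584, f(18)=4181, f(19)=6765, f(20)=10946, f(21)=17711, f(22)=28657, f(23)=46368, f(24)=75025, f(25)=121393, f(26)=196418, f(27)=317811, f(28)=514229, f(29)=832040.

Final answer: 832040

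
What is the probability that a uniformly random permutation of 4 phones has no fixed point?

Derangements satisfy D(n) = (n-1)(D(n-1) + D(n-2)), starting from D(0)=1, D(1)=0.
Building up: D(2)=1, D(3)=2, D(4)=9.
Total arrangements: 4! = 24.
Probability = D(4)/4! = 3/8.

Final answer: D(4)/4! = 9/24 = 0.375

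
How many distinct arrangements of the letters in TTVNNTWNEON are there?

Letters (E:1, N:4, O:1, T:3, V:1, W:1). Total letters: 11.
Permutations = 11!/(4! x 3!).

Final answer: 277200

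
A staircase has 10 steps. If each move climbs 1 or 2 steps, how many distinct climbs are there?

Let f(n) count the ways. The last step is size 1 or 2, so f(n) = f(n-1) + f(n-2) with f(1)=1, f(2)=2.
Building up term by term: f(1)=1, f(2)=2, f(3)=3, f(4)=5, f(5)=8, f(6)=13, f(7)=21, f(8)=34, f(9)=55, f(10)=89.

Final answer: 89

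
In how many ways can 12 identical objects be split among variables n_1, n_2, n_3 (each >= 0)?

Stars and bars with 12 stars and 2 bars:
C(12+3-1, 3-1) = C(14,2).

Final answer: C(14,2) = 91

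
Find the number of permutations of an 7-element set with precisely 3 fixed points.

Choose which 3 elements are fixed: C(7,3) = 35.
Derange the remaining 4 using D(j) = (j-1)(D(j-1) + D(j-2)), D(0)=1, D(1)=0: D(2)=1, D(3)=2, D(4)=9.
Total: 35 x 9.

Final answer: C(7,3) D(4) = 315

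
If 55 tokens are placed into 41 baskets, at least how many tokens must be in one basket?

By the pigeonhole principle: ceiling(55/41).

Final answer: 2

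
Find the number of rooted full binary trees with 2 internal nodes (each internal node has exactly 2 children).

This is a standard Catalan-number count: the answer is C_n. Here n = 2.
C_n = C(2n,n) - C(2n,n+1), so C_{2} = C(4,2) - C(4,3) = 6 - 4.

Final answer: C_{2} = 2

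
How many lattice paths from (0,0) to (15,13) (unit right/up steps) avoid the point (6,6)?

Total paths to (15,13): C(28,13) = 37442160.
Paths through (6,6): C(12,6) x C(16,7) = 10570560.
Avoiding (6,6): 37442160 - 10570560.

Final answer: 26871600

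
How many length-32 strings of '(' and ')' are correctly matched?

The structures are counted by the Catalan number C_n. Here n = 16 (pairs).
C_n = C(2n,n) - C(2n,n+1), so C_{16} = C(32,16) - C(32,17) = 601080390 - 565722720.

Final answer: C_{16} = 35357670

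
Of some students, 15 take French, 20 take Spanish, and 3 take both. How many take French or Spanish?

|A union B| = |A| + |B| - |A intersect B| = 15 + 20 - 3.

Final answer: 32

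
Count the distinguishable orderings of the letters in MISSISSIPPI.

Letters (I:4, M:1, P:2, S:4). Total letters: 11.
Permutations = 11!/(4! x 4! x 2!).

Final answer: 34650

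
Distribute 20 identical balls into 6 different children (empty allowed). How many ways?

Stars and bars: C(n+k-1, k-1) = C(25,5).

Final answer: C(25,5) = 53130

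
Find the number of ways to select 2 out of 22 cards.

C(22,2) = 22!/(2! x (22-2)!).

Final answer: C(22,2) = 231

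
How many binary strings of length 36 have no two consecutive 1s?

A valid string ends in 0 (append to any length-(n-1) valid string) or in 01 (append to any length-(n-2) valid string), so a(n) = a(n-1) + a(n-2) with a(1)=2, a(2)=3.
Iterating the recurrence: a(1)=2, a(2)=3, a(3)=5, a(4)=8, a(5)=13, a(6)=21, a(7)=34, a(8)=55, a(9)=89, a(10)=144, a(11)=233, a(12)=377, a(13)=610, a(14)=987, a(15)=1597, a(16)=2584, a(17)=4181, a(18)=6765, a(19)=10946, a(20)=17711, a(21)=28657, a(22)=46368, a(23)=75025, a(24)=121393, a(25)=196418, a(26)=317811, a(27)=514229, a(28)=832040, a(29)=1346269, a(30)=2178309, a(31)=3524578, a(32)=5702887, a(33)=9227465, a(34)=14930352, a(35)=24157817, a(36)=39088169.

Final answer: 39088169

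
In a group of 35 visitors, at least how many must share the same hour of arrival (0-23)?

There are 24 possible values for hour of arrival (0-23). With 35 visitors and 24 categories, by pigeonhole: ceiling(35/24).

Final answer: 2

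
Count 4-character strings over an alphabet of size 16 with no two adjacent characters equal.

First character: 16 choices. Each subsequent: 15 choices (must differ from the previous one).
Total: 16 x 15^3.

Final answer: 16 x 15^{3} = 54000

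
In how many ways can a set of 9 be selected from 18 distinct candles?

C(18,9) = 18!/(9! x 9!).

Final answer: \binom{18}{9} = 48620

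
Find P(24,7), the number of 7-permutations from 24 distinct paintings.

P(24,7) = 24!/(24-7)! = 24!/17!.

Final answer: P(24,7) = 1744364160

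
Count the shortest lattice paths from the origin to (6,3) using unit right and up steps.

Each path has 6 right steps and 3 up steps in some order (9 steps total).
Choose which 3 of the 9 steps are up: C(9,3).

Final answer: C(9,3) = 84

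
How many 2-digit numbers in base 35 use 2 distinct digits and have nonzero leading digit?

The leading digit has 34 choices (anything but zero); the next has 34 (anything but the first), then 33, and so on, one fewer each time.
Total: 34 x 34.

Final answer: 1156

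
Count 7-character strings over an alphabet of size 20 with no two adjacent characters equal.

First character: 20 choices. Each subsequent: 19 choices (must differ from the previous one).
Total: 20 x 19^6.

Final answer: 20 x 19^{6} = 940917620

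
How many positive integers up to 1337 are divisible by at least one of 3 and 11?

Multiples of 3: 445. Multiples of 11: 121. Of both (lcm=33): 40.
By inclusion-exclusion: 445 + 121 - 40.

Final answer: 526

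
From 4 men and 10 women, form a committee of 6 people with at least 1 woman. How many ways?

Sum over valid woman counts:
C(10,2)C(4,4) = 45
C(10,3)C(4,3) = 480
C(10,4)C(4,2) = 1260
C(10,5)C(4,1) = 1008
C(10,6)C(4,0) = 210
Total: 45 + 480 + 1260 + 1008 + 210.

Final answer: 3003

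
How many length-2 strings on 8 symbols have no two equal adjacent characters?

First character: 8 choices. Each subsequent: 7 choices (must differ from the previous one).
Total: 8 x 7^1.

Final answer: 8 x 7^{1} = 56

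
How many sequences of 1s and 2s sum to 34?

Let f(n) be the number of climbs. Removing the last move (1 or 2 steps) gives f(n) = f(n-1) + f(n-2); base cases f(1)=1, f(2)=2.
Iterating the recurrence: f(1)=1, f(2)=2, f(3)=3, f(4)=5, f(5)=8, f(6)=13, f(7)=21, f(8)=34, f(9)=55, f(10)=89, f(11)=144, f(12)=233, f(13)=377, f(14)=610, f(15)=987, f(16)=1597, f(17)=2584, f(18)=4181, f(19)=6765, f(20)=10946, f(21)=17711, f(22)=28657, f(23)=46368, f(24)=75025, f(25)=121393, f(26)=196418, f(27)=317811, f(28)=514229, f(29)=832040, f(30)=1346269, f(31)=2178309, f(32)=3524578, f(33)=5702887, f(34)=9227465.

Final answer: 9227465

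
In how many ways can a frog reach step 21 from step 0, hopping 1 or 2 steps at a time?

Let f(n) be the number of climbs. Removing the last move (1 or 2 steps) gives f(n) = f(n-1) + f(n-2); base cases f(1)=1, f(2)=2.
Iterating the recurrence: f(1)=1, f(2)=2, f(3)=3, f(4)=5, f(5)=8, f(6)=13, f(7)=21, f(8)=34, f(9)=55, f(10)=89, f(11)=144, f(12)=233, f(13)=377, f(14)=610, f(15)=987, f(16)=1597, f(17)=2584, f(18)=4181, f(19)=6765, f(20)=10946, f(21)=17711.

Final answer: 17711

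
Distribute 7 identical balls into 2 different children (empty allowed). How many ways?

Stars and bars: C(n+k-1, k-1) = C(8,1).

Final answer: C(8,1) = 8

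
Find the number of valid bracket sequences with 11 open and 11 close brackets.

This is counted by the nth Catalan number C_n. Here n = 11 (pairs).
C_n = C(2n,n) - C(2n,n+1), so C_{11} = C(22,11) - C(22,12) = 705432 - 646646.

Final answer: C_{11} = 58786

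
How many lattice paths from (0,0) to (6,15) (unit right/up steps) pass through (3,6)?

Paths (0,0)->(3,6): C(9,6) = 84.
Paths (3,6)->(6,15): C(12,9) = 220.
By multiplication principle: 84 x 220.

Final answer: 18480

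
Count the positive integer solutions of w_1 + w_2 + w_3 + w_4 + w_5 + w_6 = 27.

Substitute w'_i = w_i - 1 (so w'_i >= 0). Then sum w'_i = 27 - 6 = 21.
Stars and bars: C(21+6-1, 6-1) = C(26,5).

Final answer: C(26,5) = 65780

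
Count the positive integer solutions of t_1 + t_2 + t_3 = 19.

Substitute t'_i = t_i - 1 (so t'_i >= 0). Then sum t'_i = 19 - 3 = 16.
Stars and bars: C(16+3-1, 3-1) = C(18,2).

Final answer: C(18,2) = 153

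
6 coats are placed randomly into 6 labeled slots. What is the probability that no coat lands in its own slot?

D(n) = (n-1)(D(n-1) + D(n-2)), D(0)=1, D(1)=0.
Building up: D(2)=1, D(3)=2, D(4)=9, D(5)=44, D(6)=265.
Total arrangements: 6! = 720.
Probability = D(6)/6! = 53/144.

Final answer: D(6)/6! = 265/720 = 0.368056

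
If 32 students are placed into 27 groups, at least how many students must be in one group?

By the pigeonhole principle: ceiling(32/27).

Final answer: 2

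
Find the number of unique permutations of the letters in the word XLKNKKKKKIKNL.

Letters (I:1, K:7, L:2, N:2, X:1). Total letters: 13.
Permutations = 13!/(7! x 2! x 2!).

Final answer: 308880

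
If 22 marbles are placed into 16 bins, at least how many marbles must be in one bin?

By the pigeonhole principle: ceiling(22/16).

Final answer: 2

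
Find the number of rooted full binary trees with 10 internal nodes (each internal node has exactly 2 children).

The structures are counted by the Catalan number C_n. Here n = 10.
C_n = (2n)!/(n!(n+1)!), so C_{10} = 20!/(10! x 11!) = C(20,10)/11 = 184756/11.

Final answer: C_{10} = 16796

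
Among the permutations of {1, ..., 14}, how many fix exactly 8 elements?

Choose which 8 elements are fixed: C(14,8) = 3003.
Derange the remaining 6 using D(j) = (j-1)(D(j-1) + D(j-2)), D(0)=1, D(1)=0: D(2)=1, D(3)=2, D(4)=9, D(5)=44, D(6)=265.
Total: 3003 x 265.

Final answer: C(14,8) D(6) = 795795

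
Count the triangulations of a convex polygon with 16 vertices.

This is counted by the nth Catalan number C_n. Here n = 16 - 2 = 14.
Using C_0 = 1 and C_(k+1) = C_k x 2(2k+1)/(k+2), build up term by term: C_1=1, C_2=2, C_3=5, C_4=14, C_5=42, C_6=132, C_7=429, C_8=1430, C_9=4862, C_10=16796, C_11=58786, C_12=208012, C_13=742900, C_14=2674440.

Final answer: C_{14} = 2674440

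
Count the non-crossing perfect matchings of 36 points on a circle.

The structures are counted by the Catalan number C_n. Here n = 36/2 = 18.
C_n = C(2n,n) - C(2n,n+1), so C_{18} = C(36,18) - C(36,19) = 9075135300 - 8597496600.

Final answer: C_{18} = 477638700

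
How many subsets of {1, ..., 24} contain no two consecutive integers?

Let a(n) count such subsets of {1, ..., n}. Either n is excluded (a(n-1) ways) or n is included, forcing n-1 out (a(n-2) ways), so a(n) = a(n-1) + a(n-2) with a(1)=2, a(2)=3.
Iterating the recurrence: a(1)=2, a(2)=3, a(3)=5, a(4)=8, a(5)=13, a(6)=21, a(7)=34, a(8)=55, a(9)=89, a(10)=144, a(11)=233, a(12)=377, a(13)=610, a(14)=987, a(15)=1597, a(16)=2584, a(17)=4181, a(18)=6765, a(19)=10946, a(20)=17711, a(21)=28657, a(22)=46368, a(23)=75025, a(24)=121393.

Final answer: 121393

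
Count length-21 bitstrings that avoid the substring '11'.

A valid string ends in 0 (append to any length-(n-1) valid string) or in 01 (append to any length-(n-2) valid string), so a(n) = a(n-1) + a(n-2) with a(1)=2, a(2)=3.
Computing successive values: a(1)=2, a(2)=3, a(3)=5, a(4)=8, a(5)=13, a(6)=21, a(7)=34, a(8)=55, a(9)=89, a(10)=144, a(11)=233, a(12)=377, a(13)=610, a(14)=987, a(15)=1597, a(16)=2584, a(17)=4181, a(18)=6765, a(19)=10946, a(20)=17711, a(21)=28657.

Final answer: 28657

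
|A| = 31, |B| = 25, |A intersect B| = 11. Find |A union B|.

|A union B| = |A| + |B| - |A intersect B| = 31 + 25 - 11.

Final answer: 45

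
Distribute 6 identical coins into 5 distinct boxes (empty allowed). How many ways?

Stars and bars: C(n+k-1, k-1) = C(10,4).

Final answer: C(10,4) = 210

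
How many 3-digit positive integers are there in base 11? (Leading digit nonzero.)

These are the integers in [11^2, 11^3), so the count is 11^3 - 11^2 = 10 x 11^2.

Final answer: 1210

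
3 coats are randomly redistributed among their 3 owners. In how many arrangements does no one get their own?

D(n) = (n-1)(D(n-1) + D(n-2)), D(0)=1, D(1)=0.
D(2) = 1 x (0 + 1) = 1
D(3) = 2 x (D(2) + D(1)) = 2 x (1 + 0)

Final answer: D(3) = 2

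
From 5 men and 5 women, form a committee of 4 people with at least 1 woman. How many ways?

Sum over valid woman counts:
C(5,1)C(5,3) = 50
C(5,2)C(5,2) = 100
C(5,3)C(5,1) = 50
C(5,4)C(5,0) = 5
Total: 50 + 100 + 50 + 5.

Final answer: 205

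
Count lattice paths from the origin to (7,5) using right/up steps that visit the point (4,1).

Paths (0,0)->(4,1): C(5,1) = 5.
Paths (4,1)->(7,5): C(7,4) = 35.
By multiplication principle: 5 x 35.

Final answer: 175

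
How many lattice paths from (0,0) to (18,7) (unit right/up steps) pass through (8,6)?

Paths (0,0)->(8,6): C(14,6) = 3003.
Paths (8,6)->(18,7): C(11,1) = 11.
By multiplication principle: 3003 x 11.

Final answer: 33033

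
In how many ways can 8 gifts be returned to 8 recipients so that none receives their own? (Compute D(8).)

Use the recurrence D(n) = (n-1)(D(n-1) + D(n-2)) with D(0)=1, D(1)=0.
D(2) = 1 x (0 + 1) = 1
D(3) = 2 x (1 + 0) = 2
D(4) = 3 x (2 + 1) = 9
D(5) = 4 x (9 + 2) = 44
D(6) = 5 x (44 + 9) = 265
D(7) = 6 x (265 + 44) = 1854
D(8) = 7 x (D(7) + D(6)) = 7 x (1854 + 265)

Final answer: D(8) = 14833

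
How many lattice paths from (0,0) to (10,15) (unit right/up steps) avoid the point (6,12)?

Total paths to (10,15): C(25,15) = 3268760.
Paths through (6,12): C(18,12) x C(7,3) = 649740.
Avoiding (6,12): 3268760 - 649740.

Final answer: 2619020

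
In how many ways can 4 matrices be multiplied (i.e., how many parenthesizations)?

This is counted by the nth Catalan number C_n. Here n = 4 - 1 = 3.
C_n = C(2n,n)/(n+1), so C_{3} = C(6,3)/4 = 20/4.

Final answer: C_{3} = 5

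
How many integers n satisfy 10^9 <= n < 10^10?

First digit: 9 choices (1-9). Each of the remaining 9 digits: 10 choices.
Total: 9 x 10^9.

Final answer: 9000000000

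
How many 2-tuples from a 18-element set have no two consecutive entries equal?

First character: 18 choices. Each subsequent: 17 choices (must differ from the previous one).
Total: 18 x 17^1.

Final answer: 18 x 17^{1} = 306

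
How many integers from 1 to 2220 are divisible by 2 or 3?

Multiples of 2: 1110. Multiples of 3: 740. Of both (lcm=6): 370.
By inclusion-exclusion: 1110 + 740 - 370.

Final answer: 1480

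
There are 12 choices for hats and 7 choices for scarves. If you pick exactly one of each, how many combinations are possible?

By the multiplication principle: 12 x 7.

Final answer: 84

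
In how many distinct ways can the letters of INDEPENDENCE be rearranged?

Letters (C:1, D:2, E:4, I:1, N:3, P:1). Total letters: 12.
Permutations = 12!/(4! x 3! x 2!).

Final answer: 1663200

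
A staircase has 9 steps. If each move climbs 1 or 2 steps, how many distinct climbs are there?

Condition on the final move: it is a 1-step (f(n-1) ways to get there) or a 2-step (f(n-2) ways), so f(n) = f(n-1) + f(n-2), with f(1)=1, f(2)=2.
Building up term by term: f(1)=1, f(2)=2, f(3)=3, f(4)=5, f(5)=8, f(6)=13, f(7)=21, f(8)=34, f(9)=55.

Final answer: 55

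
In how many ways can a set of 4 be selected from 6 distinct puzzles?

C(6,4) = 6!/(4! x (6-4)!).

Final answer: C(6,4) = 15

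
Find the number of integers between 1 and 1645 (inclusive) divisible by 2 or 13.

Multiples of 2: 822. Multiples of 13: 126. Of both (lcm=26): 63.
By inclusion-exclusion: 822 + 126 - 63.

Final answer: 885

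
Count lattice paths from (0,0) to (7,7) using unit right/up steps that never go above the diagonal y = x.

Total monotonic paths to (7,7): C(14,7) = 3432.
Reflecting each bad path at its first crossing gives a bijection with paths to (6,8): C(14,8) = 3003.
Valid Dyck paths: 3432 - 3003.
(This is the Catalan number C_{7}.)

Final answer: C_{7} = 429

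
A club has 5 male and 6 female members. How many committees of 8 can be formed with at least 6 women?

Sum over valid woman counts:
C(6,6)C(5,2).

Final answer: 10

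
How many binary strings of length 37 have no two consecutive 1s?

A valid string ends in 0 (append to any length-(n-1) valid string) or in 01 (append to any length-(n-2) valid string), so a(n) = a(n-1) + a(n-2) with a(1)=2, a(2)=3.
Iterating the recurrence: a(1)=2, a(2)=3, a(3)=5, a(4)=8, a(5)=13, a(6)=21, a(7)=34, a(8)=55, a(9)=89, a(10)=144, a(11)=233, a(12)=377, a(13)=610, a(14)=987, a(15)=1597, a(16)=2584, a(17)=4181, a(18)=6765, a(19)=10946, a(20)=17711, a(21)=28657, a(22)=46368, a(23)=75025, a(24)=121393, a(25)=196418, a(26)=317811, a(27)=514229, a(28)=832040, a(29)=1346269, a(30)=2178309, a(31)=3524578, a(32)=5702887, a(33)=9227465, a(34)=14930352, a(35)=24157817, a(36)=39088169, a(37)=63245986.

Final answer: 63245986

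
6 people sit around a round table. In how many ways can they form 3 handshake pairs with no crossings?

This is counted by the nth Catalan number C_n. Here n = 6/2 = 3.
C_n = C(2n,n) - C(2n,n+1), so C_{3} = C(6,3) - C(6,4) = 20 - 15.

Final answer: C_{3} = 5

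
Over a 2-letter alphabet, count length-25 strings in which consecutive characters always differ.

Let g(n) count such strings. g(1) = 2, and each valid string of length n-1 extends in 1 ways (any symbol but the last), so g(n) = 1 g(n-1).
Total: g(25) = 2 x 1^24.

Final answer: 2 x 1^{24} = 2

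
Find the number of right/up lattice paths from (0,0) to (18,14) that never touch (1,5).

Total paths to (18,14): C(32,14) = 471435600.
Paths through (1,5): C(6,5) x C(26,9) = 18747300.
Avoiding (1,5): 471435600 - 18747300.

Final answer: 452688300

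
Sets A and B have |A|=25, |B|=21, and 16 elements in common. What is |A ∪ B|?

|A union B| = |A| + |B| - |A intersect B| = 25 + 21 - 16.

Final answer: 30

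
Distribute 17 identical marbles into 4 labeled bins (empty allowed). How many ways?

Stars and bars: C(n+k-1, k-1) = C(20,3).

Final answer: C(20,3) = 1140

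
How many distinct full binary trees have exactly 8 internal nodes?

This is counted by the nth Catalan number C_n. Here n = 8.
Using C_0 = 1 and C_(k+1) = C_k x 2(2k+1)/(k+2), build up term by term: C_1=1, C_2=2, C_3=5, C_4=14, C_5=42, C_6=132, C_7=429, C_8=1430.

Final answer: C_{8} = 1430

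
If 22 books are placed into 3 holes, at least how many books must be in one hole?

By the pigeonhole principle: ceiling(22/3).

Final answer: 8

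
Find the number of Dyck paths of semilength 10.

Total monotonic paths to (10,10): C(20,10) = 184756.
A path is bad iff it touches y = x + 1; reflecting its initial segment maps bad paths bijectively onto all paths to (9,11), of which there are C(20,11) = 167960.
Valid Dyck paths: 184756 - 167960.
(Equivalently, C_{10} = C(20,10)/11 = 184756/11.)

Final answer: C_{10} = 16796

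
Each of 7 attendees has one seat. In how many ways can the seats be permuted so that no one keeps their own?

D(n) = (n-1)(D(n-1) + D(n-2)), D(0)=1, D(1)=0.
D(2) = 1 x (0 + 1) = 1
D(3) = 2 x (1 + 0) = 2
D(4) = 3 x (2 + 1) = 9
D(5) = 4 x (9 + 2) = 44
D(6) = 5 x (44 + 9) = 265
D(7) = 6 x (D(6) + D(5)) = 6 x (265 + 44)

Final answer: D(7) = 1854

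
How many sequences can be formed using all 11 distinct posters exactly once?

The number of ways to arrange 11 distinct objects is 11!.

Final answer: 11! = 39916800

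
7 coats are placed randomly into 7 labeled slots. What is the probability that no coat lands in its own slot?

Derangements satisfy D(n) = (n-1)(D(n-1) + D(n-2)), starting from D(0)=1, D(1)=0.
Building up: D(2)=1, D(3)=2, D(4)=9, D(5)=44, D(6)=265, D(7)=1854.
Total arrangements: 7! = 5040.
Probability = D(7)/7! = 103/280.

Final answer: D(7)/7! = 1854/5040 = 0.367857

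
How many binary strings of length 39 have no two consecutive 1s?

A valid string ends in 0 (append to any length-(n-1) valid string) or in 01 (append to any length-(n-2) valid string), so a(n) = a(n-1) + a(n-2) with a(1)=2, a(2)=3.
Building up term by term: a(1)=2, a(2)=3, a(3)=5, a(4)=8, a(5)=13, a(6)=21, a(7)=34, a(8)=55, a(9)=89, a(10)=144, a(11)=233, a(12)=377, a(13)=610, a(14)=987, a(15)=1597, a(16)=2584, a(17)=4181, a(18)=6765, a(19)=10946, a(20)=17711, a(21)=28657, a(22)=46368, a(23)=75025, a(24)=121393, a(25)=196418, a(26)=317811, a(27)=514229, a(28)=832040, a(29)=1346269, a(30)=2178309, a(31)=3524578, a(32)=5702887, a(33)=9227465, a(34)=14930352, a(35)=24157817, a(36)=39088169, a(37)=63245986, a(38)=102334155, a(39)=165580141.

Final answer: 165580141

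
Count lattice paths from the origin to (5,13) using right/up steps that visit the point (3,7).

Paths (0,0)->(3,7): C(10,7) = 120.
Paths (3,7)->(5,13): C(8,6) = 28.
By multiplication principle: 120 x 28.

Final answer: 3360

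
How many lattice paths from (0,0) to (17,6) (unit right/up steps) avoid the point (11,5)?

Total paths to (17,6): C(23,6) = 100947.
Paths through (11,5): C(16,5) x C(7,1) = 30576.
Avoiding (11,5): 100947 - 30576.

Final answer: 70371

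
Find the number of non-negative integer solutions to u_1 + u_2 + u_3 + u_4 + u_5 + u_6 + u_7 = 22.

Stars and bars with 22 stars and 6 bars:
C(22+7-1, 7-1) = C(28,6).

Final answer: C(28,6) = 376740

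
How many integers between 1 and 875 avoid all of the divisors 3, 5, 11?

|div by 3|=291, |div by 5|=175, |div by 11|=79.
|div by 3&5|=58, |div by 3&11|=26, |div by 5&11|=15, |div by all|=5.
By inclusion-exclusion, divisible by at least one: 291+175+79-58-26-15+5 = 451.
Not divisible by any: 875 - 451.

Final answer: 424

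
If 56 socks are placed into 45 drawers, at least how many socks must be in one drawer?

By the pigeonhole principle: ceiling(56/45).

Final answer: 2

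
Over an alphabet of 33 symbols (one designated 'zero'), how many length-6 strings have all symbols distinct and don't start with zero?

The leading digit has 32 choices (anything but zero); the next has 32 (anything but the first), then 31, and so on, one fewer each time.
Total: 32 x 32 x 31 x 30 x 29 x 28.

Final answer: 773283840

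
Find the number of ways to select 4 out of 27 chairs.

C(27,4) = 27!/(4! x 23!).

Final answer: \binom{27}{4} = 17550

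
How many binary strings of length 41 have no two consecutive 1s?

A valid string ends in 0 (append to any length-(n-1) valid string) or in 01 (append to any length-(n-2) valid string), so a(n) = a(n-1) + a(n-2) with a(1)=2, a(2)=3.
Iterating the recurrence: a(1)=2, a(2)=3, a(3)=5, a(4)=8, a(5)=13, a(6)=21, a(7)=34, a(8)=55, a(9)=89, a(10)=144, a(11)=233, a(12)=377, a(13)=610, a(14)=987, a(15)=1597, a(16)=2584, a(17)=4181, a(18)=6765, a(19)=10946, a(20)=17711, a(21)=28657, a(22)=46368, a(23)=75025, a(24)=121393, a(25)=196418, a(26)=317811, a(27)=514229, a(28)=832040, a(29)=1346269, a(30)=2178309, a(31)=3524578, a(32)=5702887, a(33)=9227465, a(34)=14930352, a(35)=24157817, a(36)=39088169, a(37)=63245986, a(38)=102334155, a(39)=165580141, a(40)=267914296, a(41)=433494437.

Final answer: 433494437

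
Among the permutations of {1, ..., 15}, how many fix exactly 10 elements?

Choose which 10 elements are fixed: C(15,10) = 3003.
Derange the remaining 5 using D(j) = (j-1)(D(j-1) + D(j-2)), D(0)=1, D(1)=0: D(2)=1, D(3)=2, D(4)=9, D(5)=44.
Total: 3003 x 44.

Final answer: C(15,10) D(5) = 132132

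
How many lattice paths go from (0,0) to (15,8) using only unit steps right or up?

Each path has 15 right steps and 8 up steps in some order (23 steps total).
Choose which 8 of the 23 steps are up: C(23,8).

Final answer: C(23,8) = 490314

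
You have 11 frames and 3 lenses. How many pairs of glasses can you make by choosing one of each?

By the multiplication principle: 11 x 3.

Final answer: 33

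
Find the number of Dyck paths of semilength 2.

Total monotonic paths to (2,2): C(4,2) = 6.
A path is bad iff it touches y = x + 1; reflecting its initial segment maps bad paths bijectively onto all paths to (1,3), of which there are C(4,3) = 4.
Valid Dyck paths: 6 - 4.
(This is the Catalan number C_{2}.)

Final answer: C_{2} = 2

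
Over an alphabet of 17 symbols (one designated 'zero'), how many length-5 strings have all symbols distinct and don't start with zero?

First digit: 16 (nonzero). Second: 16 (not first). Third: 15, etc.
Total: 16 x 16 x 15 x 14 x 13.

Final answer: 698880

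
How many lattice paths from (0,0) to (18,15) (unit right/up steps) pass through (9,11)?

Paths (0,0)->(9,11): C(20,11) = 167960.
Paths (9,11)->(18,15): C(13,4) = 715.
By multiplication principle: 167960 x 715.

Final answer: 120091400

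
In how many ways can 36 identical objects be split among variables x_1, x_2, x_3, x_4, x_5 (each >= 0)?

Stars and bars with 36 stars and 4 bars:
C(36+5-1, 5-1) = C(40,4).

Final answer: C(40,4) = 91390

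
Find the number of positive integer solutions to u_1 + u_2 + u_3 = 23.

Substitute u'_i = u_i - 1 (so u'_i >= 0). Then sum u'_i = 23 - 3 = 20.
Stars and bars: C(20+3-1, 3-1) = C(22,2).

Final answer: C(22,2) = 231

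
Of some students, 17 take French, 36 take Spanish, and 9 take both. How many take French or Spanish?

|A union B| = |A| + |B| - |A intersect B| = 17 + 36 - 9.

Final answer: 44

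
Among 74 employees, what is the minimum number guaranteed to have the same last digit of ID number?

There are 10 possible values for last digit of ID number. With 74 employees and 10 categories, by pigeonhole: ceiling(74/10).

Final answer: 8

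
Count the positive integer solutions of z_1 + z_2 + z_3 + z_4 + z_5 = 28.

Substitute z'_i = z_i - 1 (so z'_i >= 0). Then sum z'_i = 28 - 5 = 23.
Stars and bars: C(23+5-1, 5-1) = C(27,4).

Final answer: C(27,4) = 17550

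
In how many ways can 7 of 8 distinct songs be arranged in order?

P(8,7) = 8!/(8-7)! = 8!/1!.

Final answer: P(8,7) = 40320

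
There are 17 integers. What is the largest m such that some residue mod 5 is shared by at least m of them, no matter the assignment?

There are 5 possible values for residue mod 5. With 17 integers and 5 categories, by pigeonhole: ceiling(17/5).

Final answer: 4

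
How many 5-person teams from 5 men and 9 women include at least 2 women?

Sum over valid woman counts:
C(9,2)C(5,3) = 360
C(9,3)C(5,2) = 840
C(9,4)C(5,1) = 630
C(9,5)C(5,0) = 126
Total: 360 + 840 + 630 + 126.

Final answer: 1956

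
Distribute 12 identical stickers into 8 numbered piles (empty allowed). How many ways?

Stars and bars: C(n+k-1, k-1) = C(19,7).

Final answer: C(19,7) = 50388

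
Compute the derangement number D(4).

D(n) = (n-1)(D(n-1) + D(n-2)), D(0)=1, D(1)=0.
D(2) = 1 x (0 + 1) = 1
D(3) = 2 x (1 + 0) = 2
D(4) = 3 x (D(3) + D(2)) = 3 x (2 + 1)

Final answer: D(4) = 9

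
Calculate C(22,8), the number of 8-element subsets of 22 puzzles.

C(22,8) = 22!/(8! x (22-8)!).

Final answer: C(22,8) = 319770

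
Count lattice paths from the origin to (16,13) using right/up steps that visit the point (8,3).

Paths (0,0)->(8,3): C(11,3) = 165.
Paths (8,3)->(16,13): C(18,10) = 43758.
By multiplication principle: 165 x 43758.

Final answer: 7220070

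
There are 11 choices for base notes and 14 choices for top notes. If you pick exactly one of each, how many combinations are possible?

By the multiplication principle: 11 x 14.

Final answer: 154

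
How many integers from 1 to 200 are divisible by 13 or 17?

Multiples of 13: 15. Multiples of 17: 11. Of both (lcm=221): 0.
By inclusion-exclusion: 15 + 11 - 0.

Final answer: 26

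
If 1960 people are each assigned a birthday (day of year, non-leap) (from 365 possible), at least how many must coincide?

There are 365 possible values for birthday (day of year, non-leap). With 1960 people and 365 categories, by pigeonhole: ceiling(1960/365).

Final answer: 6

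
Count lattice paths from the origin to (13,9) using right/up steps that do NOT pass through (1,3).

Total paths to (13,9): C(22,9) = 497420.
Paths through (1,3): C(4,3) x C(18,6) = 74256.
Avoiding (1,3): 497420 - 74256.

Final answer: 423164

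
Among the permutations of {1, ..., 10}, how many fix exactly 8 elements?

Choose which 8 elements are fixed: C(10,8) = 45.
Derange the remaining 2 using D(j) = (j-1)(D(j-1) + D(j-2)), D(0)=1, D(1)=0: D(2)=1.
Total: 45 x 1.

Final answer: C(10,8) D(2) = 45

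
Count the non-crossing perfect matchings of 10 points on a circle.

The structures are counted by the Catalan number C_n. Here n = 10/2 = 5.
C_n = C(2n,n) - C(2n,n+1), so C_{5} = C(10,5) - C(10,6) = 252 - 210.

Final answer: C_{5} = 42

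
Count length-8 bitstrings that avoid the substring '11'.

Let a(n) count valid strings. If the last bit is 0 the prefix is any valid string of length n-1; if it is 1 the string must end in 01 with a valid prefix of length n-2. So a(n) = a(n-1) + a(n-2), a(1)=2, a(2)=3.
Building up term by term: a(1)=2, a(2)=3, a(3)=5, a(4)=8, a(5)=13, a(6)=21, a(7)=34, a(8)=55.

Final answer: 55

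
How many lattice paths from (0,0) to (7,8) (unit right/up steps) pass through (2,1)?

Paths (0,0)->(2,1): C(3,1) = 3.
Paths (2,1)->(7,8): C(12,7) = 792.
By multiplication principle: 3 x 792.

Final answer: 2376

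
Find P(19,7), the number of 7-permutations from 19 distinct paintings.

P(19,7) = 19!/(19-7)! = 19!/12!.

Final answer: P(19,7) = 253955520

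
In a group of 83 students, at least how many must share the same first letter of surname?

There are 26 possible values for first letter of surname. With 83 students and 26 categories, by pigeonhole: ceiling(83/26).

Final answer: 4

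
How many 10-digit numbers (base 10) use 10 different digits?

First digit: 9 (not 0). Second: 9 (not first). Third: 8, etc.
Total: 9 x 9 x 8 x 7 x 6 x 5 x 4 x 3 x 2 x 1.

Final answer: 3265920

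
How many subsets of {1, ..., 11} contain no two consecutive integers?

Let a(n) count such subsets of {1, ..., n}. Either n is excluded (a(n-1) ways) or n is included, forcing n-1 out (a(n-2) ways), so a(n) = a(n-1) + a(n-2) with a(1)=2, a(2)=3.
Computing successive values: a(1)=2, a(2)=3, a(3)=5, a(4)=8, a(5)=13, a(6)=21, a(7)=34, a(8)=55, a(9)=89, a(10)=144, a(11)=233.

Final answer: 233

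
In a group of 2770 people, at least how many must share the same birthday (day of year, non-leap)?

There are 365 possible values for birthday (day of year, non-leap). With 2770 people and 365 categories, by pigeonhole: ceiling(2770/365).

Final answer: 8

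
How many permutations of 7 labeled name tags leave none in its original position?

Derangements satisfy D(n) = (n-1)(D(n-1) + D(n-2)), starting from D(0)=1, D(1)=0.
D(2) = 1 x (0 + 1) = 1
D(3) = 2 x (1 + 0) = 2
D(4) = 3 x (2 + 1) = 9
D(5) = 4 x (9 + 2) = 44
D(6) = 5 x (44 + 9) = 265
D(7) = 6 x (D(6) + D(5)) = 6 x (265 + 44)

Final answer: D(7) = 1854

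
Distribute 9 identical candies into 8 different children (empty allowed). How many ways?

Stars and bars: C(n+k-1, k-1) = C(16,7).

Final answer: C(16,7) = 11440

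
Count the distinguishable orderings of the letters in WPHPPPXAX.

Letters (A:1, H:1, P:4, W:1, X:2). Total letters: 9.
Permutations = 9!/(4! x 2!).

Final answer: 7560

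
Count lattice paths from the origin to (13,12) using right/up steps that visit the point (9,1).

Paths (0,0)->(9,1): C(10,1) = 10.
Paths (9,1)->(13,12): C(15,11) = 1365.
By multiplication principle: 10 x 1365.

Final answer: 13650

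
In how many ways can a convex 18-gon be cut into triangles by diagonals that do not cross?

This is a standard Catalan-number count: the answer is C_n. Here n = 18 - 2 = 16.
C_n = C(2n,n)/(n+1), so C_{16} = C(32,16)/17 = 601080390/17.

Final answer: C_{16} = 35357670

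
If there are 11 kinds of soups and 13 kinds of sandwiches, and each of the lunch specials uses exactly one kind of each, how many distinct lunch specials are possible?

By the multiplication principle: 11 x 13.

Final answer: 143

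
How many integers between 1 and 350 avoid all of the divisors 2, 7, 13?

|div by 2|=175, |div by 7|=50, |div by 13|=26.
|div by 2&7|=25, |div by 2&13|=13, |div by 7&13|=3, |div by all|=1.
By inclusion-exclusion, divisible by at least one: 175+50+26-25-13-3+1 = 211.
Not divisible by any: 350 - 211.

Final answer: 139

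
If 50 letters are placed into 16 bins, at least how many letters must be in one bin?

By the pigeonhole principle: ceiling(50/16).

Final answer: 4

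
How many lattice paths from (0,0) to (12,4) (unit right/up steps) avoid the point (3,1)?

Total paths to (12,4): C(16,4) = 1820.
Paths through (3,1): C(4,1) x C(12,3) = 880.
Avoiding (3,1): 1820 - 880.

Final answer: 940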